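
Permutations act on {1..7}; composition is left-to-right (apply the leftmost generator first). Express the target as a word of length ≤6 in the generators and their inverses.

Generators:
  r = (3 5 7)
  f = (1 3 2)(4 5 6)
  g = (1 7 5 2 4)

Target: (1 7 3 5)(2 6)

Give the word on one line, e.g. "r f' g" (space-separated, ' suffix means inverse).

f' g' r f

  after f': (1 2 3)(4 6 5)
  after g': (1 5 2 3 4 6 7)
  after r: (1 7)(2 5)(3 4 6)
  after f: (1 7 3 5)(2 6)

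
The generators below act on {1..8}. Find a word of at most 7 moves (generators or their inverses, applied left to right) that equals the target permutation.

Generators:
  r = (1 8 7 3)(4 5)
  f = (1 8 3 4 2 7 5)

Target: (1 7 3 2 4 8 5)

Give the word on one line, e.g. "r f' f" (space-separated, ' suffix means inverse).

  after f: (1 8 3 4 2 7 5)
  after f: (1 3 2 5 8 4 7)
  after r: (2 4 3)(5 7 8)
  after r: (1 8 4)(2 5 3)
  after r: (1 7 3 2 4 8 5)

f f r r r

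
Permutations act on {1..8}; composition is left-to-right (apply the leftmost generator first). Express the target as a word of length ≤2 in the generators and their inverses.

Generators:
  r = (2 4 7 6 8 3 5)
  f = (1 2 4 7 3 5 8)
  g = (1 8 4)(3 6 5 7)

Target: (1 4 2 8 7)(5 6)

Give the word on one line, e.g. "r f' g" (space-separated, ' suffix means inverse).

  after f': (1 8 5 3 7 4 2)
  after g: (1 4 2 8 7)(5 6)

f' g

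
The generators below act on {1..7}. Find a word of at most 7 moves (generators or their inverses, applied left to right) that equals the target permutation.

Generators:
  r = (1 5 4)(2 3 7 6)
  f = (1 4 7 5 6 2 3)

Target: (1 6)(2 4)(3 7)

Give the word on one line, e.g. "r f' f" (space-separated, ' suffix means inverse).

  after r: (1 5 4)(2 3 7 6)
  after r: (1 4 5)(2 7)(3 6)
  after f': (2 4 7 6)(3 5)
  after r: (1 5 7 2)(3 4 6)
  after f: (1 6)(2 4)(3 7)

r r f' r f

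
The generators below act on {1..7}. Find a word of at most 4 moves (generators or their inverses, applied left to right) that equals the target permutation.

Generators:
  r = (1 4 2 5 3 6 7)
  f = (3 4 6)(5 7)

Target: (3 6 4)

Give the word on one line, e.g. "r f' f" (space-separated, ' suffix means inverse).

f f

  after f: (3 4 6)(5 7)
  after f: (3 6 4)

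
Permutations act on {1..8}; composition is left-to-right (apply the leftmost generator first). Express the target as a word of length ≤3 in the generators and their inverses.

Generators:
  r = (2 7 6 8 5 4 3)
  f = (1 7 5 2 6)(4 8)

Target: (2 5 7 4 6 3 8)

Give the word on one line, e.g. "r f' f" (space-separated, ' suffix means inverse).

r' r' r'

  after r': (2 3 4 5 8 6 7)
  after r': (2 4 8 7 3 5 6)
  after r': (2 5 7 4 6 3 8)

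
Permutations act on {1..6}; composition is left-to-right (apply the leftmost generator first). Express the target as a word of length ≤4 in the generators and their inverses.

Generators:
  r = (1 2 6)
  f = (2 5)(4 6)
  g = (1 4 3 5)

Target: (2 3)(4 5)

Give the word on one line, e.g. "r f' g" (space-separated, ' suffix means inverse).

g' f' g' r'

  after g': (1 5 3 4)
  after f': (1 2 5 3 6 4)
  after g': (1 2 3 6)(4 5)
  after r': (2 3)(4 5)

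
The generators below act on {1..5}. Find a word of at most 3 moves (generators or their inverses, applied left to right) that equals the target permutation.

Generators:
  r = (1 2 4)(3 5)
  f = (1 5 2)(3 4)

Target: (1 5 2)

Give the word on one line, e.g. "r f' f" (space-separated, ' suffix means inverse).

  after f': (1 2 5)(3 4)
  after f': (1 5 2)

f' f'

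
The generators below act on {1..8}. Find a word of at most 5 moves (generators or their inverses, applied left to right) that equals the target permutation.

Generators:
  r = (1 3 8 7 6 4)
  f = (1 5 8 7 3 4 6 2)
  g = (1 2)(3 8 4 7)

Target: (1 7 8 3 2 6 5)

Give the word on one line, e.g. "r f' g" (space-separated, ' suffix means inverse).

  after r': (1 4 6 7 8 3)
  after g': (1 8 7 3 2)(4 6)
  after g': (1 3)(4 6 8)
  after f': (1 7 8 3 2 6 5)

r' g' g' f'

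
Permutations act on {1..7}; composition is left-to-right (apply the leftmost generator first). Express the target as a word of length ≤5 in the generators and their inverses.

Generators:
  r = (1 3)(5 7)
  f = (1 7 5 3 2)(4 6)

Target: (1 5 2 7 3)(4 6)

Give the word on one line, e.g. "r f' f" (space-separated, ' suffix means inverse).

  after f': (1 2 3 5 7)(4 6)
  after f': (1 3 7 2 5)
  after f': (1 5 2 7 3)(4 6)

f' f' f'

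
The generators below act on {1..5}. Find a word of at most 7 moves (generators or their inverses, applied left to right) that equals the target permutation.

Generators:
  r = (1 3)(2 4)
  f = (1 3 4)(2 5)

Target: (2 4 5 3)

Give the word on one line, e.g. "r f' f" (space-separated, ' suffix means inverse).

  after r: (1 3)(2 4)
  after f': (2 3 4 5)
  after r': (1 3 2)(4 5)
  after f: (1 4 2 3 5)
  after f: (2 4 5 3)

r f' r' f f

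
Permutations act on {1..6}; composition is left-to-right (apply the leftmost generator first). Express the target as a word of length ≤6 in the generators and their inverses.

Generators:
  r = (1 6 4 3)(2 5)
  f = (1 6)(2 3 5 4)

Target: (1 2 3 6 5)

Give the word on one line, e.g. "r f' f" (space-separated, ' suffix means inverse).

r r f' r

  after r: (1 6 4 3)(2 5)
  after r: (1 4)(3 6)
  after f': (1 5 3)(2 4 6)
  after r: (1 2 3 6 5)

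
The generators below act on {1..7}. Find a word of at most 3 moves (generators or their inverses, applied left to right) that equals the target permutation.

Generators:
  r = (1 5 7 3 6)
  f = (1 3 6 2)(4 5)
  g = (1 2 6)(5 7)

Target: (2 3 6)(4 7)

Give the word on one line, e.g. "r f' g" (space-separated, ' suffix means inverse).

  after f: (1 3 6 2)(4 5)
  after g': (1 3 2 6)(4 7 5)
  after f': (2 3 6)(4 7)

f g' f'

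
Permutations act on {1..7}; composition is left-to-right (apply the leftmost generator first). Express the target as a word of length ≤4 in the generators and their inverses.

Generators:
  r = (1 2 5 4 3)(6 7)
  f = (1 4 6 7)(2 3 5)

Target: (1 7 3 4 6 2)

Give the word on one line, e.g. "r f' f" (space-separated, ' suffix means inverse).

f' f' r

  after f': (1 7 6 4)(2 5 3)
  after f': (1 6)(2 3 5)(4 7)
  after r: (1 7 3 4 6 2)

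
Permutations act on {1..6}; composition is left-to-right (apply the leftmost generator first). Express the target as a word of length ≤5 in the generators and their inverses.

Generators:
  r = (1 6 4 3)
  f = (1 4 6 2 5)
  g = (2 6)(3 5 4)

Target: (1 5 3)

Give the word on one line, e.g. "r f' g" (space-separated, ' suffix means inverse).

  after f': (1 5 2 6 4)
  after g': (1 3 4)(5 6)
  after f': (1 3)(2 6)(4 5)
  after g: (1 5 3)

f' g' f' g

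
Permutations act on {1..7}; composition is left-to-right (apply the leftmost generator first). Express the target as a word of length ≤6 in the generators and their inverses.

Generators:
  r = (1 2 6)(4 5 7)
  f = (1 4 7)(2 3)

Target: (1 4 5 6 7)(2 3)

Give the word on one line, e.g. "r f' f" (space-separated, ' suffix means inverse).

f r f' f' r'

  after f: (1 4 7)(2 3)
  after r: (1 5 7 2 3 6)
  after f': (1 5 4)(3 6 7)
  after f': (1 5)(2 3 6 4 7)
  after r': (1 4 5 6 7)(2 3)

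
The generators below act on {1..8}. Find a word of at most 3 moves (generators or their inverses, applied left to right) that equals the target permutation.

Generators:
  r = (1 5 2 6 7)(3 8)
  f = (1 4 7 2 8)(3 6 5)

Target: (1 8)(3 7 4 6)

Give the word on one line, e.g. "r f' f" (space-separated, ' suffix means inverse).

f' r' r'

  after f': (1 8 2 7 4)(3 5 6)
  after r': (1 3)(2 6 8 5)(4 7)
  after r': (1 8)(3 7 4 6)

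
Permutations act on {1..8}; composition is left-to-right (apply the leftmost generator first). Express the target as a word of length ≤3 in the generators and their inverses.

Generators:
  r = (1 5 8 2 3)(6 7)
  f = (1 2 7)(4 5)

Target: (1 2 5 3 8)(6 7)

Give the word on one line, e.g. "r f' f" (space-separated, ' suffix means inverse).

  after r: (1 5 8 2 3)(6 7)
  after r: (1 8 3 5 2)
  after r: (1 2 5 3 8)(6 7)

r r r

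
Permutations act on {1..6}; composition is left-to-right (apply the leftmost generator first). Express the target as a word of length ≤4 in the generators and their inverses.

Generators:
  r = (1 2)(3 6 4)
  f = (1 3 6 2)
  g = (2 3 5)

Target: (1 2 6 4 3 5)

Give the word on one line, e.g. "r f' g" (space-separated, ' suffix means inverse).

g' g' r

  after g': (2 5 3)
  after g': (2 3 5)
  after r: (1 2 6 4 3 5)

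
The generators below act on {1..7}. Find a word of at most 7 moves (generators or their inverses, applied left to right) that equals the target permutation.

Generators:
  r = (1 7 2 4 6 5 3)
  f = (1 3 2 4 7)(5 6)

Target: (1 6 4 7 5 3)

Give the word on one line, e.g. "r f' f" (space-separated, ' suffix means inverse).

  after f: (1 3 2 4 7)(5 6)
  after f: (1 2 7 3 4)
  after r': (1 7 5 6 4 3 2)
  after f': (1 4)(2 7 6)
  after r: (1 6 4 7 5 3)

f f r' f' r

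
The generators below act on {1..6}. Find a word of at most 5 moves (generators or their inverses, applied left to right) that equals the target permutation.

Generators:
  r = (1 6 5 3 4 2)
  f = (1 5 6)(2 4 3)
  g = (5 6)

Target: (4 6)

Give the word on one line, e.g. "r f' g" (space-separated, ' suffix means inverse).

r' f r r

  after r': (1 2 4 3 5 6)
  after f: (1 4 2 3 6 5)
  after r: (1 2 4)(3 5 6)
  after r: (4 6)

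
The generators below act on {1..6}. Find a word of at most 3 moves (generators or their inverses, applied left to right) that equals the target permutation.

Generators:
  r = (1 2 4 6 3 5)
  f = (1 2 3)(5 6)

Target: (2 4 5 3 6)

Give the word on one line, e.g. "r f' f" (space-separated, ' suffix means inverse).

r f'

  after r: (1 2 4 6 3 5)
  after f': (2 4 5 3 6)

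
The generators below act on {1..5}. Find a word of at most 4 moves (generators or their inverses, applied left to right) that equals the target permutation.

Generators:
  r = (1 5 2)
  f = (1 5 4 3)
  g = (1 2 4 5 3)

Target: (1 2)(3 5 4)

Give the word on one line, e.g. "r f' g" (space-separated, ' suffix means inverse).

  after r: (1 5 2)
  after g': (1 4 2 3 5)
  after g': (1 2 5 3 4)
  after f': (1 2)(3 5 4)

r g' g' f'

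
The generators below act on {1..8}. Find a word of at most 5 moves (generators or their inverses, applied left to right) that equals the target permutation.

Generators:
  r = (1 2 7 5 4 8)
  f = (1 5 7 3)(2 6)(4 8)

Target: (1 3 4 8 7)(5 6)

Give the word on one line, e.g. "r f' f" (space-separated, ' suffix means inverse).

f r' f

  after f: (1 5 7 3)(2 6)(4 8)
  after r': (1 7 3 8 5 2 6)
  after f: (1 3 4 8 7)(5 6)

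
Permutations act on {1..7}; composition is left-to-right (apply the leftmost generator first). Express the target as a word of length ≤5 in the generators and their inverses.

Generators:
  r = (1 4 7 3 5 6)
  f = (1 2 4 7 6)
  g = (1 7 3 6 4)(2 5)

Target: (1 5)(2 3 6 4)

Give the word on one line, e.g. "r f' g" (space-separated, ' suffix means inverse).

g f r'

  after g: (1 7 3 6 4)(2 5)
  after f: (1 6 7 3)(2 5 4)
  after r': (1 5)(2 3 6 4)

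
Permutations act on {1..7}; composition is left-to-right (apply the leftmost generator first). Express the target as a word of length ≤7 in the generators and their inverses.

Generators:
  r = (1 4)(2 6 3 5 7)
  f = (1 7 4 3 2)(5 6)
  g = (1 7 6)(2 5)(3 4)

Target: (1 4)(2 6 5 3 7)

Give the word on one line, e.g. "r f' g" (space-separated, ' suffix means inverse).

g r' f' r g'

  after g: (1 7 6)(2 5)(3 4)
  after r': (1 5 7 2 3)(4 6)
  after f': (1 6 7 3 2 4 5)
  after r: (1 3 6 2)(4 7 5)
  after g': (1 4)(2 6 5 3 7)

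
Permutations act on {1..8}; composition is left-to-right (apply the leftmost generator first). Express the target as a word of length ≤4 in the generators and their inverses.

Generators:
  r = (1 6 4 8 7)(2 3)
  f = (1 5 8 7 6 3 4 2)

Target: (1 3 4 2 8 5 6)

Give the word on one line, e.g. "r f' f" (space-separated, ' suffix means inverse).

f' r

  after f': (1 2 4 3 6 7 8 5)
  after r: (1 3 4 2 8 5 6)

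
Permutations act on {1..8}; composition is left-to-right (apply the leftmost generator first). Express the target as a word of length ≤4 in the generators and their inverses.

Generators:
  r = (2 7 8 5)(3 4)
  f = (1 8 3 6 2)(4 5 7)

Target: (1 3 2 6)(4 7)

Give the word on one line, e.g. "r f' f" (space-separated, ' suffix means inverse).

  after r: (2 7 8 5)(3 4)
  after r: (2 8)(5 7)
  after f: (1 8)(2 3 6)(4 5)
  after f: (1 3 2 6)(4 7)

r r f f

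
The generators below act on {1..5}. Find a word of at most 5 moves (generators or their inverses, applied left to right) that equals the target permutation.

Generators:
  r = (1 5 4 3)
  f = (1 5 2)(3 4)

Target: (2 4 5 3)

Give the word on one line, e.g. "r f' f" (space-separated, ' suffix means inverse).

  after f: (1 5 2)(3 4)
  after f: (1 2 5)
  after r': (1 2)(3 4 5)
  after r': (1 2 3 5 4)
  after f: (2 4 5 3)

f f r' r' f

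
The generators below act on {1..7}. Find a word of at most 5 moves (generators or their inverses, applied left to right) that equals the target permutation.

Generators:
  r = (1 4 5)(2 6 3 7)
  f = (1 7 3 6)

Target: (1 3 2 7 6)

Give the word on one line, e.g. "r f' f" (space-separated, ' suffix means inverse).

  after f: (1 7 3 6)
  after r: (1 2 6 4 5)
  after r: (1 6 5 4)(2 3 7)
  after r: (1 3 2 7 6)

f r r r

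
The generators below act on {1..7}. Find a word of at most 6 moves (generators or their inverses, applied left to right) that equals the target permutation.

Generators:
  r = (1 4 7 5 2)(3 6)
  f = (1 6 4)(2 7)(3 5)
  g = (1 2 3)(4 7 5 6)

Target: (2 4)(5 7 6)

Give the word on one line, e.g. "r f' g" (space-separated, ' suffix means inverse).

r g f g'

  after r: (1 4 7 5 2)(3 6)
  after g: (1 7 6)(3 4 5)
  after f: (1 2 7 4 3)
  after g': (2 4)(5 7 6)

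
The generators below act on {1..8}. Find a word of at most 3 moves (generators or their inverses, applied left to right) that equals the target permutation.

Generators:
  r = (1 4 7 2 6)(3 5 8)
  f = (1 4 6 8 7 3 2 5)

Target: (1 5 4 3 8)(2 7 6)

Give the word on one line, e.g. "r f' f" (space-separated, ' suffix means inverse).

  after f: (1 4 6 8 7 3 2 5)
  after r': (2 3 7 8 4)(5 6)
  after f': (1 5 4 3 8)(2 7 6)

f r' f'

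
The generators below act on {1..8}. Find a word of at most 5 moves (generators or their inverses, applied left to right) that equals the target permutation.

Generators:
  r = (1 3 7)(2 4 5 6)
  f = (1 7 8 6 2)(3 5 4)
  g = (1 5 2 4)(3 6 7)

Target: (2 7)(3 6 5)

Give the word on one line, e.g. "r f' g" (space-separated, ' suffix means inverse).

g r' g' r g

  after g: (1 5 2 4)(3 6 7)
  after r': (1 4 7)(3 5 6)
  after g': (1 2 5 3)(4 6 7)
  after r: (1 4 2 6)(5 7)
  after g: (2 7)(3 6 5)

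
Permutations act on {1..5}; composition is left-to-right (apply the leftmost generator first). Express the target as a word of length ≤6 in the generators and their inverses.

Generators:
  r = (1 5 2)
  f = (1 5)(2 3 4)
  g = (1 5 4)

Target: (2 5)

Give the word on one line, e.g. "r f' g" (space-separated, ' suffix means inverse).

  after r: (1 5 2)
  after f: (2 5 3 4)
  after f: (1 5 4 3 2)
  after f: (2 5)

r f f f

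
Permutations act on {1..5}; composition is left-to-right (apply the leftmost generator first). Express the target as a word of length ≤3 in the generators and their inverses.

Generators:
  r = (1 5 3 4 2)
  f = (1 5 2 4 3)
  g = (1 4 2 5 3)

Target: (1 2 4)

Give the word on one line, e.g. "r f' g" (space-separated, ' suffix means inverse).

r' r' f'

  after r': (1 2 4 3 5)
  after r': (1 4 5 2 3)
  after f': (1 2 4)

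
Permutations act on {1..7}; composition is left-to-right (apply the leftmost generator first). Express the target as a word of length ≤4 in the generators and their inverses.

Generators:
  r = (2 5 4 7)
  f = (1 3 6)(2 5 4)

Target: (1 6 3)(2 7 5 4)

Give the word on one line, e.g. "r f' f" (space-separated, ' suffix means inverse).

r' f f

  after r': (2 7 4 5)
  after f: (1 3 6)(2 7)
  after f: (1 6 3)(2 7 5 4)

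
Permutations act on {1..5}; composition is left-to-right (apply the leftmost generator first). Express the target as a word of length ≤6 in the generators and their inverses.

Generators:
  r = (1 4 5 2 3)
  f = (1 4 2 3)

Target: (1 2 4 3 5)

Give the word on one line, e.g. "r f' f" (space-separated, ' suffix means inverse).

f r' f r r

  after f: (1 4 2 3)
  after r': (4 5)
  after f: (1 4 5 2 3)
  after r: (1 5 3 4 2)
  after r: (1 2 4 3 5)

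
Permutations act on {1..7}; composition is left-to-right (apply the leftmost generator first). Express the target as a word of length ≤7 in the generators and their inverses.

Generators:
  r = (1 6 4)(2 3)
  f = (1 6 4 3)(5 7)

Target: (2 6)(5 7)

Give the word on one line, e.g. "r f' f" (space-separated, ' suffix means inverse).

r' f f f r'

  after r': (1 4 6)(2 3)
  after f: (1 3 2)(5 7)
  after f: (2 6 4 3)
  after f: (1 6 3 2 4)(5 7)
  after r': (2 6)(5 7)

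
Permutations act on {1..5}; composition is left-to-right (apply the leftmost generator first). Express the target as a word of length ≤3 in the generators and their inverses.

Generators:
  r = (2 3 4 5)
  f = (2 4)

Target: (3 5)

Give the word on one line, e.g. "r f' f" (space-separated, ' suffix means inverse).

f' r r

  after f': (2 4)
  after r: (2 5)(3 4)
  after r: (3 5)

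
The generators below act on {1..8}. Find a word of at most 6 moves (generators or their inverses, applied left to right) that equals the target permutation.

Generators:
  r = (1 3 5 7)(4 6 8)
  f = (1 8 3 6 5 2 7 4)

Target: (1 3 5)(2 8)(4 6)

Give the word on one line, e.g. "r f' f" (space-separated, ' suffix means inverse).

f' r r f

  after f': (1 4 7 2 5 6 3 8)
  after r: (1 6 5 8 3 4)(2 7)
  after r: (1 8 5 4 3 6 7 2)
  after f: (1 3 5)(2 8)(4 6)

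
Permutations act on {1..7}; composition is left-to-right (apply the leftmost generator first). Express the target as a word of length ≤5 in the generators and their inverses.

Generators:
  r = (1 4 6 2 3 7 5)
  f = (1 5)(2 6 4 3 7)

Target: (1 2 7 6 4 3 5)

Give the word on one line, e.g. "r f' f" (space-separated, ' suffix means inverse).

f' r' f

  after f': (1 5)(2 7 3 4 6)
  after r': (1 7 2 3)
  after f: (1 2 7 6 4 3 5)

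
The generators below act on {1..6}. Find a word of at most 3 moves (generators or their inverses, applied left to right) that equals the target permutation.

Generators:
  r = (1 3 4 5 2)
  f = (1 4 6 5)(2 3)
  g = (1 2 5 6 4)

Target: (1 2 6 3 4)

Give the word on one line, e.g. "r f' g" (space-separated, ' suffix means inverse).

  after g: (1 2 5 6 4)
  after g: (1 5 4 2 6)
  after r: (1 2 6 3 4)

g g r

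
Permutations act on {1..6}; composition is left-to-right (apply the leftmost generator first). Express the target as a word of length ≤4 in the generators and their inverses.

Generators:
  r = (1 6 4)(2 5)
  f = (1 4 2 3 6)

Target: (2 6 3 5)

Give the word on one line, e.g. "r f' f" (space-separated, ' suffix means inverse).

  after f': (1 6 3 2 4)
  after r': (2 6 3 5)

f' r'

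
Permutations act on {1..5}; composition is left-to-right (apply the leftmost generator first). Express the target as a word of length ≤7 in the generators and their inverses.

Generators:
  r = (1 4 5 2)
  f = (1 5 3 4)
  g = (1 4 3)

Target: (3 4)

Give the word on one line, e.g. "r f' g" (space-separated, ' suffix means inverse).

  after f': (1 4 3 5)
  after f': (1 3)(4 5)
  after g: (3 4 5)
  after g: (1 4 5)
  after f: (3 4)

f' f' g g f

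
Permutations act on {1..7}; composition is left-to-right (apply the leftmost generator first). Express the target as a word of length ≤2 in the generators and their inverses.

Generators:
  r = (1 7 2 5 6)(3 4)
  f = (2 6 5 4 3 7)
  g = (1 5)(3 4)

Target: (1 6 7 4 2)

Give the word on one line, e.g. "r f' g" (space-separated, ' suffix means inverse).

f' r'

  after f': (2 7 3 4 5 6)
  after r': (1 6 7 4 2)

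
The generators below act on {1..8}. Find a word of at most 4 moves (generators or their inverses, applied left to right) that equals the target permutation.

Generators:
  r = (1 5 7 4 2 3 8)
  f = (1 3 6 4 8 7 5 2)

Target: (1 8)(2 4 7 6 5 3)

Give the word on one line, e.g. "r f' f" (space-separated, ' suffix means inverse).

r f r' f

  after r: (1 5 7 4 2 3 8)
  after f: (1 2 6 4)(3 7 8)
  after r': (1 4 8 2 6 7 3 5)
  after f: (1 8)(2 4 7 6 5 3)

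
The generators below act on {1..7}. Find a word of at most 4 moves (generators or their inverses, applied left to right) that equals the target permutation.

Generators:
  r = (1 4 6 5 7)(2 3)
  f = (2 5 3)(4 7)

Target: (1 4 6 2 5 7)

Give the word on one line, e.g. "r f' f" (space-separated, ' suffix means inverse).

r f f

  after r: (1 4 6 5 7)(2 3)
  after f: (1 7)(3 5 4 6)
  after f: (1 4 6 2 5 7)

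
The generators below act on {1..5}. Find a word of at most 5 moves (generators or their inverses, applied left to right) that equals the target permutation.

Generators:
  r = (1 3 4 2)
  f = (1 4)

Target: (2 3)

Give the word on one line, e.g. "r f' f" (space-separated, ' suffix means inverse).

  after f': (1 4)
  after r: (1 2)(3 4)
  after r: (2 3)

f' r r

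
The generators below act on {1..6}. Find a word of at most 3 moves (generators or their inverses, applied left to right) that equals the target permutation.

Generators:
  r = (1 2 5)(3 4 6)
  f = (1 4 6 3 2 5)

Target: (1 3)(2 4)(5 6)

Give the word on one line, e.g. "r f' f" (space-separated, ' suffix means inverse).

f' f' f'

  after f': (1 5 2 3 6 4)
  after f': (1 2 6)(3 4 5)
  after f': (1 3)(2 4)(5 6)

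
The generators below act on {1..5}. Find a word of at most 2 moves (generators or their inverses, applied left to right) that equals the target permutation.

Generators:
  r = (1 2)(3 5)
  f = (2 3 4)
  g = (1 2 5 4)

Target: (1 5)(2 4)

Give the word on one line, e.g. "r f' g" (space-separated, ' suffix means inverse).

  after g': (1 4 5 2)
  after g': (1 5)(2 4)

g' g'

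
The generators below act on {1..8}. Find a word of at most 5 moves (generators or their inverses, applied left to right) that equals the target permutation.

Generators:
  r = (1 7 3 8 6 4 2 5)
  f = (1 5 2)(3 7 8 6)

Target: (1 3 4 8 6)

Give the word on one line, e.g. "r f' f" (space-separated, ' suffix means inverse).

r f r f

  after r: (1 7 3 8 6 4 2 5)
  after f: (1 8 3 6 4)
  after r: (1 6 2 5)(3 4 7)
  after f: (1 3 4 8 6)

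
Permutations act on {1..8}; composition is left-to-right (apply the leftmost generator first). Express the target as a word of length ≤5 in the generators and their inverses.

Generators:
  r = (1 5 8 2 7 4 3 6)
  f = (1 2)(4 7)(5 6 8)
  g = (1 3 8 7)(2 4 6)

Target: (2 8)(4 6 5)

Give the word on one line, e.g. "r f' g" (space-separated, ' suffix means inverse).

g' f' g r

  after g': (1 7 8 3)(2 6 4)
  after f': (1 4)(2 5 8 3)(6 7)
  after g: (1 6)(2 5 7)(3 4)
  after r: (2 8)(4 6 5)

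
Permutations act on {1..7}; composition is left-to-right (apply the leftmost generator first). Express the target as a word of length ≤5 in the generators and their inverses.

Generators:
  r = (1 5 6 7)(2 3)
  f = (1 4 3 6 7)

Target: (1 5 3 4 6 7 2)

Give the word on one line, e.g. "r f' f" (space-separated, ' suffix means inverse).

  after r': (1 7 6 5)(2 3)
  after f': (1 6 5 7 3 2 4)
  after r': (1 5 6)(2 4 7)
  after f': (1 5 3 4 6 7 2)

r' f' r' f'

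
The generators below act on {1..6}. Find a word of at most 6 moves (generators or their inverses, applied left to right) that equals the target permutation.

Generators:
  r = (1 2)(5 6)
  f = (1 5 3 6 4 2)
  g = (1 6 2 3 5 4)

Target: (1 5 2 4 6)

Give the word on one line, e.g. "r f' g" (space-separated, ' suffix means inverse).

  after r: (1 2)(5 6)
  after g: (1 3 5 2 6 4)
  after f: (1 6 2 4 5)
  after r: (1 5 2 4 6)

r g f r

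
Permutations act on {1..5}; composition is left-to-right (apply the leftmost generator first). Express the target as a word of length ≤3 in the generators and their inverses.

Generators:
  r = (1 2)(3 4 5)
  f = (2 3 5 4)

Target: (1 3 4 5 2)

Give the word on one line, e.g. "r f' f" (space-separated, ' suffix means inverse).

r' f

  after r': (1 2)(3 5 4)
  after f: (1 3 4 5 2)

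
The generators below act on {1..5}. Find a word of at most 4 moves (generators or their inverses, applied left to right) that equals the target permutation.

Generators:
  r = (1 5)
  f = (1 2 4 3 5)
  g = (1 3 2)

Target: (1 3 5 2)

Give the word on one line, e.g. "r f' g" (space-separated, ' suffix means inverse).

g' r g'

  after g': (1 2 3)
  after r: (1 2 3 5)
  after g': (1 3 5 2)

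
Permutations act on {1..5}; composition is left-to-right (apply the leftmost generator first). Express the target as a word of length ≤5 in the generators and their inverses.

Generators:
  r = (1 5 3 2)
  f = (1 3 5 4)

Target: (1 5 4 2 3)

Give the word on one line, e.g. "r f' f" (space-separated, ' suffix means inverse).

f' r' f r

  after f': (1 4 5 3)
  after r': (1 4)(2 3)
  after f: (2 5 4 3)
  after r: (1 5 4 2 3)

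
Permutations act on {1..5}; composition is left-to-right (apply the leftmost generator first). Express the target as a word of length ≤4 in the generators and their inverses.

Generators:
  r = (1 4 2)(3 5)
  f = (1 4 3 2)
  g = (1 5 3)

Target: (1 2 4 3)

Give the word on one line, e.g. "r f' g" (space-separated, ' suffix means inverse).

f r' r'

  after f: (1 4 3 2)
  after r': (3 4 5)
  after r': (1 2 4 3)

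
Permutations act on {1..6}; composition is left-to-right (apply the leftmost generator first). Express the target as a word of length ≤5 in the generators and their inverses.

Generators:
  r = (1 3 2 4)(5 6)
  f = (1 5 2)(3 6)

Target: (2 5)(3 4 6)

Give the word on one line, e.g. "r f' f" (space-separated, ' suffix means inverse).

r r f

  after r: (1 3 2 4)(5 6)
  after r: (1 2)(3 4)
  after f: (2 5)(3 4 6)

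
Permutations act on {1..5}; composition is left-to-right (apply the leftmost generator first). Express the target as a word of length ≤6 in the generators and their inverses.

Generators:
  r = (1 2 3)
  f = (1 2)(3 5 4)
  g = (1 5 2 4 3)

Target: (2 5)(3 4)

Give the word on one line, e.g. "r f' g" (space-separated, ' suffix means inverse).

  after g': (1 3 4 2 5)
  after f': (1 4)(2 3 5)
  after r: (1 4 2)(3 5)
  after f': (1 5 4)
  after g': (2 5)(3 4)

g' f' r f' g'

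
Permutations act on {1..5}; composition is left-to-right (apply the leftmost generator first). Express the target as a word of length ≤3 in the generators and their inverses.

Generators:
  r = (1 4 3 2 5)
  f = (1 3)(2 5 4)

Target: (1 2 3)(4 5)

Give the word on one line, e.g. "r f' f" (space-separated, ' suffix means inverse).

r f' r'

  after r: (1 4 3 2 5)
  after f': (1 5 3 4)
  after r': (1 2 3)(4 5)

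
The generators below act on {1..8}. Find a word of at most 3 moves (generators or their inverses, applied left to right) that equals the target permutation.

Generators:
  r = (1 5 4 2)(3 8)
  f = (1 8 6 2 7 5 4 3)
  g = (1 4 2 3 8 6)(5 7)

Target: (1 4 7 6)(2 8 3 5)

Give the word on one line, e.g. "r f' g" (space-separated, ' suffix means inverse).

  after f': (1 3 4 5 7 2 6 8)
  after f': (1 4 7 6)(2 8 3 5)

f' f'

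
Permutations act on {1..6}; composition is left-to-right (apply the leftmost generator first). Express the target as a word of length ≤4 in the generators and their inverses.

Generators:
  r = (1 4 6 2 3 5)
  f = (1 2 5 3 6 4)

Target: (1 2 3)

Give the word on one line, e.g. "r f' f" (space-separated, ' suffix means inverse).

  after f: (1 2 5 3 6 4)
  after r: (1 3 2)
  after f: (1 6 4)(3 5)
  after r: (1 2 3)

f r f r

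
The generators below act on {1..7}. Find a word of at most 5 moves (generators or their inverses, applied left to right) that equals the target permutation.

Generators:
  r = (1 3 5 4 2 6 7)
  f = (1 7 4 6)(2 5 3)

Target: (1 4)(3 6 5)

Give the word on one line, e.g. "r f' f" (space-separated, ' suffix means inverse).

f' r' f' f' r

  after f': (1 6 4 7)(2 3 5)
  after r': (1 2)(4 6 5)
  after f': (1 3 5 7)(2 6)
  after f': (1 5)(2 4 7 6 3)
  after r: (1 4)(3 6 5)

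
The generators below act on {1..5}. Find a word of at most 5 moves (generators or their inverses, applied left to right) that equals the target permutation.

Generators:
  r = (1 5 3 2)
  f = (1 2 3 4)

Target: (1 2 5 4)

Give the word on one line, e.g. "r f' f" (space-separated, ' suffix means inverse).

  after f: (1 2 3 4)
  after f: (1 3)(2 4)
  after r: (1 2 4)(3 5)
  after f: (1 3 5 4 2)
  after r: (1 2 5 4)

f f r f r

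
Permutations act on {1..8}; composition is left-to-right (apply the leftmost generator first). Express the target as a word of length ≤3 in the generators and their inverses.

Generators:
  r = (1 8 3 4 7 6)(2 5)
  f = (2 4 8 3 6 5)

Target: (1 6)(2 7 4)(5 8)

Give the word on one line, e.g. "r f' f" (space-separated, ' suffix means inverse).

  after f': (2 5 6 3 8 4)
  after f': (2 6 8)(3 4 5)
  after r': (1 6)(2 7 4)(5 8)

f' f' r'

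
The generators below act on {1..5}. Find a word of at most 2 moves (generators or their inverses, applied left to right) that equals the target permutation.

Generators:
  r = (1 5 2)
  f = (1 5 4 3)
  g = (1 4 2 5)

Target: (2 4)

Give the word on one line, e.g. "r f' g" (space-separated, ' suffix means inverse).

g' r'

  after g': (1 5 2 4)
  after r': (2 4)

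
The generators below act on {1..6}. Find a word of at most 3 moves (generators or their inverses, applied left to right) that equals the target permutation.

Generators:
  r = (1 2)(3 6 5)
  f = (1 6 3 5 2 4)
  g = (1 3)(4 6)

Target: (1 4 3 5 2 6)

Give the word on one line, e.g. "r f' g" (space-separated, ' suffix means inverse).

  after f: (1 6 3 5 2 4)
  after g: (1 4 3 5 2 6)

f g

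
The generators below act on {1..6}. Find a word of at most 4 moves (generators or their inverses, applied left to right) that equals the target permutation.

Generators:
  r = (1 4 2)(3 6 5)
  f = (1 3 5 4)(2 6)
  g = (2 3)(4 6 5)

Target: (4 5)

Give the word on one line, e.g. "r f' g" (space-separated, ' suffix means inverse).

g' r f

  after g': (2 3)(4 5 6)
  after r: (1 4 3)(2 6)
  after f: (4 5)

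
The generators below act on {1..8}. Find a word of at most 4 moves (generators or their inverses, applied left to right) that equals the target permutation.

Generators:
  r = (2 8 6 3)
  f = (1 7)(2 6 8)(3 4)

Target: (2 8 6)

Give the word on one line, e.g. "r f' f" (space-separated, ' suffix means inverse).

f f

  after f: (1 7)(2 6 8)(3 4)
  after f: (2 8 6)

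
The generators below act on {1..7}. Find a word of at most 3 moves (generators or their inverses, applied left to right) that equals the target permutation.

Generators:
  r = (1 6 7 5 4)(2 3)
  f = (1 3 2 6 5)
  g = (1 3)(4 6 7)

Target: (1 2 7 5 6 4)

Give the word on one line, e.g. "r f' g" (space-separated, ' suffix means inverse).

f r

  after f: (1 3 2 6 5)
  after r: (1 2 7 5 6 4)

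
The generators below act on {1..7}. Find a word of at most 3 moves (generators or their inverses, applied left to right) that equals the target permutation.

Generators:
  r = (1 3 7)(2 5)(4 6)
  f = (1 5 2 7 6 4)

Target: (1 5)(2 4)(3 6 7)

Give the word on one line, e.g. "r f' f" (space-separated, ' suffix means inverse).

r' f' f'

  after r': (1 7 3)(2 5)(4 6)
  after f': (1 2)(3 4 7)
  after f': (1 5)(2 4)(3 6 7)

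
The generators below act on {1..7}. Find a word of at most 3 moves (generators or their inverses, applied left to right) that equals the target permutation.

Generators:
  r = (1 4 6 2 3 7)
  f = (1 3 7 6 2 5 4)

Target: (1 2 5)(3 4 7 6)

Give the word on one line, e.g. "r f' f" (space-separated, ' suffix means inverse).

r' f f

  after r': (1 7 3 2 6 4)
  after f: (1 6)(3 5 4)
  after f: (1 2 5)(3 4 7 6)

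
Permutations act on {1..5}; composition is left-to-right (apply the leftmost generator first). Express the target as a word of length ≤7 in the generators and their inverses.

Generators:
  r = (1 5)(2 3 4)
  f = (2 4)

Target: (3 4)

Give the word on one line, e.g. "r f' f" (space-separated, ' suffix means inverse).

  after r': (1 5)(2 4 3)
  after r': (2 3 4)
  after r': (1 5)
  after r': (2 4 3)
  after f: (3 4)

r' r' r' r' f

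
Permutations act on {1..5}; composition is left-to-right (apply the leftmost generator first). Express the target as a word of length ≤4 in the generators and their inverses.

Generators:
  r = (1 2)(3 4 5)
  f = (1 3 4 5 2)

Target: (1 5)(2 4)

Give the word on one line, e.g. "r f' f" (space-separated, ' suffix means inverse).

r r f' f'

  after r: (1 2)(3 4 5)
  after r: (3 5 4)
  after f': (1 2 5 3 4)
  after f': (1 5)(2 4)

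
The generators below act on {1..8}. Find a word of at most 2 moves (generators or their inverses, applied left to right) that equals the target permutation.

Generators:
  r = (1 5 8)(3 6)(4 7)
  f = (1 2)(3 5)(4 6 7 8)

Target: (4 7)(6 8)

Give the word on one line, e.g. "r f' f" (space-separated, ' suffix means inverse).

  after f: (1 2)(3 5)(4 6 7 8)
  after f: (4 7)(6 8)

f f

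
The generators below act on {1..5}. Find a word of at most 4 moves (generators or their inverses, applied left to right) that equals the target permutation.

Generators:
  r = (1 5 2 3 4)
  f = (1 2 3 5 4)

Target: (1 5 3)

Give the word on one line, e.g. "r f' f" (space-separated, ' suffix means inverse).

  after r': (1 4 3 2 5)
  after f: (2 4 5)
  after r': (1 4)(2 3)
  after f': (1 5 3)

r' f r' f'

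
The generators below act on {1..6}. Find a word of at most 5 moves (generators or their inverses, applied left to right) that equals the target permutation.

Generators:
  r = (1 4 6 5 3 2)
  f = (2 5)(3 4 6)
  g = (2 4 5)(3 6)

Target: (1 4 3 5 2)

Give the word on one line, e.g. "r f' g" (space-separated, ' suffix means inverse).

  after r': (1 2 3 5 6 4)
  after f': (1 5 4)(2 6 3)
  after r': (1 6 5)(2 4)
  after r': (1 4 3 5 2)

r' f' r' r'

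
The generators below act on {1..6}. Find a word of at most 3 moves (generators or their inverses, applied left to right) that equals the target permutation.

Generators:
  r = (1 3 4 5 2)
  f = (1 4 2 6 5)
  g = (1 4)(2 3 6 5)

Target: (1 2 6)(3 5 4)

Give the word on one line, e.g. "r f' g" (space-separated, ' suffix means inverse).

f r r

  after f: (1 4 2 6 5)
  after r: (1 5 3 4)(2 6)
  after r: (1 2 6)(3 5 4)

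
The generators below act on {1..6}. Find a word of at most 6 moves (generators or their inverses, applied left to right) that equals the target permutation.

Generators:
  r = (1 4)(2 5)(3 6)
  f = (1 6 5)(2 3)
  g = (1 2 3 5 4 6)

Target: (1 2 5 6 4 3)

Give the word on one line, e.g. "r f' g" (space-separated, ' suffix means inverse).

r f g' g' g'

  after r: (1 4)(2 5)(3 6)
  after f: (1 4 6 2)(3 5)
  after g': (1 5 2 6)
  after g': (1 3 2 4 5)
  after g': (1 2 5 6 4 3)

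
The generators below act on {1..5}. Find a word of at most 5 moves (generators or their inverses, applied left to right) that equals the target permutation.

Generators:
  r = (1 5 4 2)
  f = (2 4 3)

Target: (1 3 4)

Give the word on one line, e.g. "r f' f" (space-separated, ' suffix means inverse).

  after f': (2 3 4)
  after r': (1 2 3 5)
  after f': (1 3 5)(2 4)
  after r: (1 3 4)

f' r' f' r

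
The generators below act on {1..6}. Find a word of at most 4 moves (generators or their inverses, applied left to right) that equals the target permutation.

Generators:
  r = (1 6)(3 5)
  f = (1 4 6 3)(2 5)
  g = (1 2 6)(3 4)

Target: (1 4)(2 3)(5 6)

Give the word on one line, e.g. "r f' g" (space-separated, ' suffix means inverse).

r g f

  after r: (1 6)(3 5)
  after g: (2 6)(3 5 4)
  after f: (1 4)(2 3)(5 6)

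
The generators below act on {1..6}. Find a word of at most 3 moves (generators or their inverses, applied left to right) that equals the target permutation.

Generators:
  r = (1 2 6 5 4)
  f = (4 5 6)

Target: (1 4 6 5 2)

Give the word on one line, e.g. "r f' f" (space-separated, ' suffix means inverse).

f' f' r'

  after f': (4 6 5)
  after f': (4 5 6)
  after r': (1 4 6 5 2)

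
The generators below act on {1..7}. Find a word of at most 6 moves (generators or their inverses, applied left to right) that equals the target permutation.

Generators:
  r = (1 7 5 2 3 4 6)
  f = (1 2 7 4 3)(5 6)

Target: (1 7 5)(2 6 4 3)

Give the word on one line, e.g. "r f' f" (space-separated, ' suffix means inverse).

  after f: (1 2 7 4 3)(5 6)
  after r': (1 5 4 2)(3 6 7)
  after f: (1 6 4 7)(3 5)
  after r': (1 4)(2 5)(3 7 6)
  after f': (1 7 5)(2 6 4 3)

f r' f r' f'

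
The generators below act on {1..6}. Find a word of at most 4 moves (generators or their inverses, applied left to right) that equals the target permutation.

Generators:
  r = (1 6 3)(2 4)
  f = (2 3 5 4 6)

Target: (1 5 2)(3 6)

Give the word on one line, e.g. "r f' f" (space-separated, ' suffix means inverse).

f' r' f

  after f': (2 6 4 5 3)
  after r': (1 3 4 5 6 2)
  after f: (1 5 2)(3 6)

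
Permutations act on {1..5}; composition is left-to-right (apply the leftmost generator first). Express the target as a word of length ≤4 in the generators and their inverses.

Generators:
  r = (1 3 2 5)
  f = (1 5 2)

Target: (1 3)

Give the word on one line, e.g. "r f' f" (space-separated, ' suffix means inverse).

f' r'

  after f': (1 2 5)
  after r': (1 3)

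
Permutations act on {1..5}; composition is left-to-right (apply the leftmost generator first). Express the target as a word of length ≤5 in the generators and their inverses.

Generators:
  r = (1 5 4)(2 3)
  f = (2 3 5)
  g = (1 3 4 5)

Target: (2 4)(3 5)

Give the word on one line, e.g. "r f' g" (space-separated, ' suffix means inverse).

r g f'

  after r: (1 5 4)(2 3)
  after g: (2 4 3)
  after f': (2 4)(3 5)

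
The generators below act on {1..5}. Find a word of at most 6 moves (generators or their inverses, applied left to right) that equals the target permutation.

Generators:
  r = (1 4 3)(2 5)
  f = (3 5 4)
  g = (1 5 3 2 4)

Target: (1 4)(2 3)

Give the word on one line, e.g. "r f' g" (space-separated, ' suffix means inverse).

  after g': (1 4 2 3 5)
  after r': (2 4 5 3)
  after g: (1 5 2)(3 4)
  after f': (1 3 5 2)
  after r': (1 4)(2 3)

g' r' g f' r'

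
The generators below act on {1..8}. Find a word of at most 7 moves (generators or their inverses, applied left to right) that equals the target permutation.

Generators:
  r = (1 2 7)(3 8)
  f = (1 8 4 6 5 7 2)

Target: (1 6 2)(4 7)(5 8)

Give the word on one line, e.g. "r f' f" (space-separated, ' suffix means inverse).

f r r f f

  after f: (1 8 4 6 5 7 2)
  after r: (1 3 8 4 6 5)
  after r: (1 8 4 6 5 2 7)
  after f: (1 4 5)(6 7 8)
  after f: (1 6 2)(4 7)(5 8)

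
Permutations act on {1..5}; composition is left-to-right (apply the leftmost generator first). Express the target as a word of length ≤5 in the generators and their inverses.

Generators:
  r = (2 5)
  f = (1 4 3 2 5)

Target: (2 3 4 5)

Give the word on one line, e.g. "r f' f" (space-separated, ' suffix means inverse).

  after f': (1 5 2 3 4)
  after f': (1 2 4 5 3)
  after r: (1 5 3)(2 4)
  after f: (2 3 4 5)

f' f' r f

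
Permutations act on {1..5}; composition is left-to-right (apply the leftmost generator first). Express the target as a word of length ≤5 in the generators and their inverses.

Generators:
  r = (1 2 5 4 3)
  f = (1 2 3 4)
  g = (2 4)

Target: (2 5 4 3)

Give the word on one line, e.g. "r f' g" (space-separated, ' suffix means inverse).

  after f': (1 4 3 2)
  after f': (1 3)(2 4)
  after g': (1 3)
  after r: (2 5 4 3)

f' f' g' r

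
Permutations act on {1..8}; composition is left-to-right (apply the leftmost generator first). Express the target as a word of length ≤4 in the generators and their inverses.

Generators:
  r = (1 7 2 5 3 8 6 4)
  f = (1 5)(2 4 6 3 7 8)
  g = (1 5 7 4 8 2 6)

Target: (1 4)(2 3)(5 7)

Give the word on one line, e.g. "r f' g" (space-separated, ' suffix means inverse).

  after r': (1 4 6 8 3 5 2 7)
  after g: (1 8 3 7 5 6 2 4)
  after f: (1 2 6 4 5 3 8 7)
  after f: (1 4)(2 3)(5 7)

r' g f f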